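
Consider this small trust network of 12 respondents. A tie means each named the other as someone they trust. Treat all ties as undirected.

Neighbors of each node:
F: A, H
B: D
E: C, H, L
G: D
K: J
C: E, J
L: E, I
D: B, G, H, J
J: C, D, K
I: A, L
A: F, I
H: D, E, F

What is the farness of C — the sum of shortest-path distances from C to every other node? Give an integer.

Distances from C: A:4, B:3, D:2, E:1, F:3, G:3, H:2, I:3, J:1, K:2, L:2.
Sum = 4 + 3 + 2 + 1 + 3 + 3 + 2 + 3 + 1 + 2 + 2 = 26.

26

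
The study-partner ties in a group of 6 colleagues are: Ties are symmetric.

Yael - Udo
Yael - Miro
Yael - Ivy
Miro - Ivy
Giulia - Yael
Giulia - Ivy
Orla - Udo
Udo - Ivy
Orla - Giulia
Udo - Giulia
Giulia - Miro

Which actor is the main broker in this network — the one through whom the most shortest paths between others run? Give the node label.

Giulia

Unnormalized betweenness of each node: Giulia:7/3, Ivy:1/3, Miro:0, Orla:0, Udo:1, Yael:1/3.
Giulia has the largest value, 7/3, making it the main broker — the node through which the most shortest paths run.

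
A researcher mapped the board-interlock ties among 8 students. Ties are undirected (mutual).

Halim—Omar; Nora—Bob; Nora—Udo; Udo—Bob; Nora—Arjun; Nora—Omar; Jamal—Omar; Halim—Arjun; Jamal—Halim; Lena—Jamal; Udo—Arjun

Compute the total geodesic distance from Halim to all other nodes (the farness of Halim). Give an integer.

Distances from Halim: Arjun:1, Bob:3, Jamal:1, Lena:2, Nora:2, Omar:1, Udo:2.
Sum = 1 + 3 + 1 + 2 + 2 + 1 + 2 = 12.

12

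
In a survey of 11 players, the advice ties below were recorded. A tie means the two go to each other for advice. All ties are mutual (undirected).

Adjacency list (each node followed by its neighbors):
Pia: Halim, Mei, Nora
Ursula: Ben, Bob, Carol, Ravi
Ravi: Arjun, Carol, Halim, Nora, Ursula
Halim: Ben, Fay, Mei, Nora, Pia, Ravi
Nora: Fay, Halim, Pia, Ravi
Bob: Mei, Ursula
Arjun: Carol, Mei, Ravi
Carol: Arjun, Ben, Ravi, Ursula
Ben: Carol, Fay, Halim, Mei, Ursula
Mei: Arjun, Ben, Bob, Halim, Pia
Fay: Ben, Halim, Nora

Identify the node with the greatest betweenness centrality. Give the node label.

Unnormalized betweenness of each node: Arjun:6/5, Ben:191/30, Bob:7/10, Carol:23/15, Fay:1/2, Halim:31/5, Mei:128/15, Nora:21/10, Pia:5/6, Ravi:98/15, Ursula:7/2.
Mei has the largest value, 128/15, making it the main broker — the node through which the most shortest paths run.

Mei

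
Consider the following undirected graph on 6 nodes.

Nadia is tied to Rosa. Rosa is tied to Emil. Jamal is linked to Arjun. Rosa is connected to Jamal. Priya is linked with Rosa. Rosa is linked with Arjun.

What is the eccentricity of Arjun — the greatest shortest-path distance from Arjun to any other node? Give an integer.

2

Distances from Arjun: Emil:2, Jamal:1, Nadia:2, Priya:2, Rosa:1.
The largest is 2 (to Nadia, Priya, and Emil), so the eccentricity of Arjun is 2.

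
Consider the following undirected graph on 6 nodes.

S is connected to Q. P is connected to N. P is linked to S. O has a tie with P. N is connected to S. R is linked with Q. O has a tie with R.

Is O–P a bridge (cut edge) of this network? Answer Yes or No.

Even without that edge, O still reaches P via O – R – Q – S – P, so the network stays connected. Not a bridge.

No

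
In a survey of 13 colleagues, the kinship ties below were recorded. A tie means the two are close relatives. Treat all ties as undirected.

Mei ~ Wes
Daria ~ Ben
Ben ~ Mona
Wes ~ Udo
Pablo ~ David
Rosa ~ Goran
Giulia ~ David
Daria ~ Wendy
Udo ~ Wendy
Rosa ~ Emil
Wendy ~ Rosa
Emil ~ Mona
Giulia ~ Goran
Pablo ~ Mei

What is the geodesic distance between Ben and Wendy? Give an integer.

One shortest route is Ben – Daria – Wendy, which uses 2 edges, and Ben and Wendy are not directly tied, so nothing shorter exists. So d(Ben,Wendy) = 2.

2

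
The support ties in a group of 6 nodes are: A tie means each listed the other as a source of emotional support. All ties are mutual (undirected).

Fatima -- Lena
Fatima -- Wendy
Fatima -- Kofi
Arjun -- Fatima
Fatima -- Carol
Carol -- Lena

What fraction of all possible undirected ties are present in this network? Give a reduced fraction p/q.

There are 6 edges and 6 nodes, so the maximum possible is C(6,2) = 15.
Density = 6/15 = 2/5.

2/5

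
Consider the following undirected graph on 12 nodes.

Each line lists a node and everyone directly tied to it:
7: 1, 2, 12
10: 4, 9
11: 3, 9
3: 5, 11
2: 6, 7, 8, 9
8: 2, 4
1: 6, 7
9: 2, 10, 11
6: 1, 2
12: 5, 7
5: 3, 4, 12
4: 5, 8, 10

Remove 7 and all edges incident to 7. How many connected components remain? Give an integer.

7's neighbors (1, 2, and 12) remain reachable from one another through other ties, so the rest of the network stays in one piece.

1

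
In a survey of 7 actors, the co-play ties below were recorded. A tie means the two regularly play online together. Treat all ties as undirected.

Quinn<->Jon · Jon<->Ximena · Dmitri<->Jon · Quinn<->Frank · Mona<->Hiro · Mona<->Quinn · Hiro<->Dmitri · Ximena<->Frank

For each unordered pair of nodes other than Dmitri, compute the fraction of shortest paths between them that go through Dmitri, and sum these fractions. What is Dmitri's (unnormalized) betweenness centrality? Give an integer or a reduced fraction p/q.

2

Pairs whose geodesics pass through Dmitri — Hiro–Jon: 1; Hiro–Ximena: 1.
All other pairs contribute 0.
Summing the contributions gives betweenness(Dmitri) = 2.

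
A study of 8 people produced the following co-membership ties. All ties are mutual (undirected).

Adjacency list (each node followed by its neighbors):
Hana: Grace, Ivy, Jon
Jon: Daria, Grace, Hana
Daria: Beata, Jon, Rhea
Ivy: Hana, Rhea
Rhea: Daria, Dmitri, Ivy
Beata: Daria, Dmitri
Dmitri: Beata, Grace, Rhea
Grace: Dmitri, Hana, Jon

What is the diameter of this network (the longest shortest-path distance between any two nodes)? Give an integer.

3

Eccentricity of each node (its greatest distance to any other): Beata:3, Daria:2, Dmitri:2, Grace:2, Hana:3, Ivy:3, Jon:2, Rhea:2.
The maximum eccentricity is 3, realized for instance by the pair Hana–Beata via Hana – Grace – Dmitri – Beata. So the diameter is 3.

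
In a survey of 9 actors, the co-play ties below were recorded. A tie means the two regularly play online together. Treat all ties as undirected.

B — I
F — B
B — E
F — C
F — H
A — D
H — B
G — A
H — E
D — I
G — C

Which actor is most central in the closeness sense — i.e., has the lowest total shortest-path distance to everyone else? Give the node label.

B

Farness (sum of distances to all others) for each node — A:20, B:14, C:17, D:18, E:20, F:15, G:19, H:17, I:16.
The smallest farness is 14, for B, so B has the highest closeness.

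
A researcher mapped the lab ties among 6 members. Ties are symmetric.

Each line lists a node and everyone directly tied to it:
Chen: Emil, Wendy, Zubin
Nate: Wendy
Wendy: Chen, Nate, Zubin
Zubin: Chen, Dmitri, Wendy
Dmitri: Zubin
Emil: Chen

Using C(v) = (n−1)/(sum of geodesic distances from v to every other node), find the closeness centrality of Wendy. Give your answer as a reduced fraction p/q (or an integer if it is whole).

5/7

Distances from Wendy: Chen:1, Dmitri:2, Emil:2, Nate:1, Zubin:1. Sum = 7.
n = 6, so closeness = 5/7.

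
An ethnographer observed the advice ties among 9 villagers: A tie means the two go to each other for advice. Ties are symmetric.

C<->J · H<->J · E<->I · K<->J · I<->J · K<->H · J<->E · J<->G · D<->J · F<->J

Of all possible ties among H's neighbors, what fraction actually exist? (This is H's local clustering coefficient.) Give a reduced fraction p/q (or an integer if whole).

H's neighbors: J and K (k = 2).
Possible neighbor pairs: C(2,2) = 1. Edges among them: J–K → e = 1.
Clustering(H) = 1/1.

1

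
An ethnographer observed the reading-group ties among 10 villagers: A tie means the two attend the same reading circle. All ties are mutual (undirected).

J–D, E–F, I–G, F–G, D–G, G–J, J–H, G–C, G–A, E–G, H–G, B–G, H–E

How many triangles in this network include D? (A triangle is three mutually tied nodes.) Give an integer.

1

D's neighbors: G and J.
Neighbor pairs that are themselves tied: D–G–J. Each forms one triangle with D, for 1 in total.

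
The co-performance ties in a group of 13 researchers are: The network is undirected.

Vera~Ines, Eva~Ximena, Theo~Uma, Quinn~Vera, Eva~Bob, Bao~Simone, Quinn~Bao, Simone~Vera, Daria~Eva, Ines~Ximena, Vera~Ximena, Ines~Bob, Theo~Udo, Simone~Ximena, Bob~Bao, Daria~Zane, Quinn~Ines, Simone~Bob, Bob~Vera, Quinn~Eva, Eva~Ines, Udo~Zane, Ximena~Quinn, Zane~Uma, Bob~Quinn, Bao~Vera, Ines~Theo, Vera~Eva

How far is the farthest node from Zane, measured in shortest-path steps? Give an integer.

Distances from Zane: Bao:4, Bob:3, Daria:1, Eva:2, Ines:3, Quinn:3, Simone:4, Theo:2, Udo:1, Uma:1, Vera:3, Ximena:3.
The largest is 4 (to Bao and Simone), so the eccentricity of Zane is 4.

4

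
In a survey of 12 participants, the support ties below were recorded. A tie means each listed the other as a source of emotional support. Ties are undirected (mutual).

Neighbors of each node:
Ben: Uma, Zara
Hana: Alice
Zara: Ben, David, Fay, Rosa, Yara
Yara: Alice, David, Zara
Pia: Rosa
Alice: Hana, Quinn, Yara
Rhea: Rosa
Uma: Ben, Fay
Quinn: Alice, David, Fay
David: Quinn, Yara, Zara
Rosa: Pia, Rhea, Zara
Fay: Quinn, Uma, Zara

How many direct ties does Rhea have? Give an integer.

Rhea is directly tied to Rosa. That is 1 neighbor, so the degree of Rhea is 1.

1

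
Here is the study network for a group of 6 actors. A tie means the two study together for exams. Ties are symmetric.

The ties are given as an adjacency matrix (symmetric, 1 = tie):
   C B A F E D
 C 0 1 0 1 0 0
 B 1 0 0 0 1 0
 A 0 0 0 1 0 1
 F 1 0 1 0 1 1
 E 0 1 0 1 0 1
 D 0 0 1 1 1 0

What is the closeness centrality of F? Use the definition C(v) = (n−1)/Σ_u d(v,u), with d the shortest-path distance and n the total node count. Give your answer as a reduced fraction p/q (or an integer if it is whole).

5/6

Distances from F: A:1, B:2, C:1, D:1, E:1. Sum = 6.
n = 6, so closeness = 5/6.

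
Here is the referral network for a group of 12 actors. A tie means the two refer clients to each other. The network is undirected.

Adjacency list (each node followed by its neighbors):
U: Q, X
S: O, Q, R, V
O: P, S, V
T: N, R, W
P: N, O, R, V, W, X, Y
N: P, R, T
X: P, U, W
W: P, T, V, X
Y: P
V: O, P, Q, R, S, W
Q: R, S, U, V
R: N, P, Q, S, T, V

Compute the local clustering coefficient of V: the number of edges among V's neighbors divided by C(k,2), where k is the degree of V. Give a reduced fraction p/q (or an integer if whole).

V's neighbors: O, P, Q, R, S, and W (k = 6).
Possible neighbor pairs: C(6,2) = 15. Edges among them: O–P, O–S, P–R, P–W, Q–R, Q–S, R–S → e = 7.
Clustering(V) = 7/15.

7/15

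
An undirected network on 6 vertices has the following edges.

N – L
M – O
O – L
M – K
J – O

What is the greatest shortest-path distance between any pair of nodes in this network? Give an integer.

Eccentricity of each node (its greatest distance to any other): J:3, K:4, L:3, M:3, N:4, O:2.
The maximum eccentricity is 4, realized for instance by the pair N–K via N – L – O – M – K. So the diameter is 4.

4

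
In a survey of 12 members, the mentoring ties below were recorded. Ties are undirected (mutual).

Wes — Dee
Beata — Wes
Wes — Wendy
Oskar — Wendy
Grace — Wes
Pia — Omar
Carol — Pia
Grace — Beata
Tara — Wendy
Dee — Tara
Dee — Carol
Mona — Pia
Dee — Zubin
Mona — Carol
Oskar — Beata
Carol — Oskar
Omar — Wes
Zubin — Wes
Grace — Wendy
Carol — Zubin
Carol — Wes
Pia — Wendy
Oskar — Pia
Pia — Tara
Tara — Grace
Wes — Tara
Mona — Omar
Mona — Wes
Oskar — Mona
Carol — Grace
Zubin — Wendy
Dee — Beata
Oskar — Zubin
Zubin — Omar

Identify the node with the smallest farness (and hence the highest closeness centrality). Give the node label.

Farness (sum of distances to all others) for each node — Beata:18, Carol:15, Dee:17, Grace:17, Mona:17, Omar:18, Oskar:16, Pia:16, Tara:17, Wendy:16, Wes:13, Zubin:16.
The smallest farness is 13, for Wes, so Wes has the highest closeness.

Wes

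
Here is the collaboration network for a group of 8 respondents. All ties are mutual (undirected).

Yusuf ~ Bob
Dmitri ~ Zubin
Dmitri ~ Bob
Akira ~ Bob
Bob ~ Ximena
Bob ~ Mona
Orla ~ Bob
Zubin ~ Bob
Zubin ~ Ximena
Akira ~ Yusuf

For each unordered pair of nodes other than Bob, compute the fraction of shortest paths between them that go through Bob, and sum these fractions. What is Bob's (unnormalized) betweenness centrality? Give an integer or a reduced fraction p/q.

35/2

Pairs whose geodesics pass through Bob — Yusuf–Ximena: 1; Yusuf–Dmitri: 1; Yusuf–Mona: 1; Yusuf–Orla: 1; Yusuf–Zubin: 1; Ximena–Dmitri: 1/2; Ximena–Mona: 1; Ximena–Akira: 1; Ximena–Orla: 1; Dmitri–Mona: 1; Dmitri–Akira: 1; Dmitri–Orla: 1; Mona–Akira: 1; Mona–Orla: 1 … (+4 more pairs).
All other pairs contribute 0.
Summing the contributions gives betweenness(Bob) = 35/2.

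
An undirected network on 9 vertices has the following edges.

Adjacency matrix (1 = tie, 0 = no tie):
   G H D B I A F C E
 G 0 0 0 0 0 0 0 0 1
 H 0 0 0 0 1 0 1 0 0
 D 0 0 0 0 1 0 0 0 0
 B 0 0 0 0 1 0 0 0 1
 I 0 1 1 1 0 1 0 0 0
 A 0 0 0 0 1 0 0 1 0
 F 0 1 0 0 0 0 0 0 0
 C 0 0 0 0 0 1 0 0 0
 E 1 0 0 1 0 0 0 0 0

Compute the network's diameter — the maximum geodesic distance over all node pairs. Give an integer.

5

Eccentricity of each node (its greatest distance to any other): A:4, B:3, C:5, D:4, E:4, F:5, G:5, H:4, I:3.
The maximum eccentricity is 5, realized for instance by the pair G–F via G – E – B – I – H – F. So the diameter is 5.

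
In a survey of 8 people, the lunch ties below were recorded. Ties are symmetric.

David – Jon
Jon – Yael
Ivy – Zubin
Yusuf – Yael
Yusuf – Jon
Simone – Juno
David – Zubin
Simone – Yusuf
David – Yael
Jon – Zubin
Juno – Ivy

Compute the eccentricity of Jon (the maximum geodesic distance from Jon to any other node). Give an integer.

3

Distances from Jon: David:1, Ivy:2, Juno:3, Simone:2, Yael:1, Yusuf:1, Zubin:1.
The largest is 3 (to Juno), so the eccentricity of Jon is 3.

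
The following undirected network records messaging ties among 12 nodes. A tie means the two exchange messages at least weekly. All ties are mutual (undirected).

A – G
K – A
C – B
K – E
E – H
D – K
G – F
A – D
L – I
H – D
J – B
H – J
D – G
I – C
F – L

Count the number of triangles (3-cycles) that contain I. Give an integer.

0

I's neighbors are C and L, but none of them are tied to each other, so no triangle contains I.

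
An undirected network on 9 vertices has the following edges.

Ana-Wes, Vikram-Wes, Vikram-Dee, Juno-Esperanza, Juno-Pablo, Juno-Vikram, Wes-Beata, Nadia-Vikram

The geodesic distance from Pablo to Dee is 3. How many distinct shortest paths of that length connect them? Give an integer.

The shortest distance is 3, and the only length-3 path is Pablo–Juno–Vikram–Dee. So there is exactly 1 shortest path.

1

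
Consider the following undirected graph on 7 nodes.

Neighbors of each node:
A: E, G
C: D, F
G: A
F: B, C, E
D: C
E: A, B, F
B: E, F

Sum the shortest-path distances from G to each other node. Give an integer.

Distances from G: A:1, B:3, C:4, D:5, E:2, F:3.
Sum = 1 + 3 + 4 + 5 + 2 + 3 = 18.

18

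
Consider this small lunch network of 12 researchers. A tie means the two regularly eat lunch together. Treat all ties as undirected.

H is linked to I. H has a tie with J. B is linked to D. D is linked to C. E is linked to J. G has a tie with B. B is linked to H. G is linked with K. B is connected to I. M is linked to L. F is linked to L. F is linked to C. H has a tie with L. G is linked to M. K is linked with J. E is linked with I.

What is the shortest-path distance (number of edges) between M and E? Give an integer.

4

One shortest route is M – G – K – J – E, which uses 4 edges, and at distance 3 from M we only reach {C, D, I, J}, which does not include E. So d(M,E) = 4.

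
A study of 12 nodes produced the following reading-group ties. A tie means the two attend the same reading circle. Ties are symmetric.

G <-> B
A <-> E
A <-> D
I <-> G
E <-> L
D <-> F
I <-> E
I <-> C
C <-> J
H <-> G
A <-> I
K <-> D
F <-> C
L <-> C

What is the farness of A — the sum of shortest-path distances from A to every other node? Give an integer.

22

Distances from A: B:3, C:2, D:1, E:1, F:2, G:2, H:3, I:1, J:3, K:2, L:2.
Sum = 3 + 2 + 1 + 1 + 2 + 2 + 3 + 1 + 3 + 2 + 2 = 22.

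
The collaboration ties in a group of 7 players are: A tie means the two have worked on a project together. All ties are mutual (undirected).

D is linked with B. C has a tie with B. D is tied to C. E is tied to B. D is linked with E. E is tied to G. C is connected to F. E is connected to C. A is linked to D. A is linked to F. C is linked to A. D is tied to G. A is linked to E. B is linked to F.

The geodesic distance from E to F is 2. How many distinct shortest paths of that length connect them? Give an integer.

3

The shortest distance is 2. The length-2 paths are: E–A–F; E–C–F; E–B–F.
That gives 3 distinct shortest paths.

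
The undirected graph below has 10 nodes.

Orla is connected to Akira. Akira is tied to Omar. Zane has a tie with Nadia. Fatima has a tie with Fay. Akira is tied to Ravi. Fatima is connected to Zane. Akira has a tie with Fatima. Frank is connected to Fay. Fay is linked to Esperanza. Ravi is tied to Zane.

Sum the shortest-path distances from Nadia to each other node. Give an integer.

27

Distances from Nadia: Akira:3, Esperanza:4, Fatima:2, Fay:3, Frank:4, Omar:4, Orla:4, Ravi:2, Zane:1.
Sum = 3 + 4 + 2 + 3 + 4 + 4 + 4 + 2 + 1 = 27.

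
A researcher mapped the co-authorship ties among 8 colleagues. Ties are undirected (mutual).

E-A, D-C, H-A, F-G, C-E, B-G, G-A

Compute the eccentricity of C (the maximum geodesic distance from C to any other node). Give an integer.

Distances from C: A:2, B:4, D:1, E:1, F:4, G:3, H:3.
The largest is 4 (to F and B), so the eccentricity of C is 4.

4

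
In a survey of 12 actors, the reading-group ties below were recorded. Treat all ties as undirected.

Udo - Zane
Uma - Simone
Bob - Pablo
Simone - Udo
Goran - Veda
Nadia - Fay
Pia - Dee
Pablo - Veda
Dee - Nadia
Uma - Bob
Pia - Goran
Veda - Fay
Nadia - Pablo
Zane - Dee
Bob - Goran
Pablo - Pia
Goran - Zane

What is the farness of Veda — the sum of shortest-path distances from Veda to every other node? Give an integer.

24

Distances from Veda: Bob:2, Dee:3, Fay:1, Goran:1, Nadia:2, Pablo:1, Pia:2, Simone:4, Udo:3, Uma:3, Zane:2.
Sum = 2 + 3 + 1 + 1 + 2 + 1 + 2 + 4 + 3 + 3 + 2 = 24.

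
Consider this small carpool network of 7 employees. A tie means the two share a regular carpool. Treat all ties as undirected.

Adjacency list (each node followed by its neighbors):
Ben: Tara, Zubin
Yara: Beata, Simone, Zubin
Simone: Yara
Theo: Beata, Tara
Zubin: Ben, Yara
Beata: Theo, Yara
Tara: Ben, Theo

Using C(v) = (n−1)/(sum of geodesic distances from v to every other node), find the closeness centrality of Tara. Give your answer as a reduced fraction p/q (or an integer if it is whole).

Distances from Tara: Beata:2, Ben:1, Simone:4, Theo:1, Yara:3, Zubin:2. Sum = 13.
n = 7, so closeness = 6/13.

6/13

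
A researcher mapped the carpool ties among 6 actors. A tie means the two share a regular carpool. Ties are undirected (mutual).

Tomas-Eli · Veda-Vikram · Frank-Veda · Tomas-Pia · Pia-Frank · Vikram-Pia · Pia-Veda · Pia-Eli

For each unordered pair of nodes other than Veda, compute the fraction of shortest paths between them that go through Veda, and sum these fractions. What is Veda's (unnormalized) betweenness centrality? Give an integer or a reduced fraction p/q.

Pairs whose geodesics pass through Veda — Vikram–Frank: 1/2.
All other pairs contribute 0.
Summing the contributions gives betweenness(Veda) = 1/2.

1/2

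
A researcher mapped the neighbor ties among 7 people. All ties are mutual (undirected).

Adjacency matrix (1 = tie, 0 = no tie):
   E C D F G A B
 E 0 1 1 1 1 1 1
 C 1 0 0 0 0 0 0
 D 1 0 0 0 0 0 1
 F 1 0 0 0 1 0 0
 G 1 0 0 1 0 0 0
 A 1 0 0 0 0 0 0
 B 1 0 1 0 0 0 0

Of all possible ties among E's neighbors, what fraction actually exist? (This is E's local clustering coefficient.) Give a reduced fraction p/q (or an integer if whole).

E's neighbors: A, B, C, D, F, and G (k = 6).
Possible neighbor pairs: C(6,2) = 15. Edges among them: B–D, F–G → e = 2.
Clustering(E) = 2/15.

2/15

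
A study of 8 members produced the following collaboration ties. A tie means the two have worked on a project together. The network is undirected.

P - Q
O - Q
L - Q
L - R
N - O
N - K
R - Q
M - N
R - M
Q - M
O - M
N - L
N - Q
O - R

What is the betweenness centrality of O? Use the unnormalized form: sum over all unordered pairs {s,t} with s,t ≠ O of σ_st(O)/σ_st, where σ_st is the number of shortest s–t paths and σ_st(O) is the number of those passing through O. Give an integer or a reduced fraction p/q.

Pairs whose geodesics pass through O — R–N: 1/4; R–K: 1/4.
All other pairs contribute 0.
Summing the contributions gives betweenness(O) = 1/2.

1/2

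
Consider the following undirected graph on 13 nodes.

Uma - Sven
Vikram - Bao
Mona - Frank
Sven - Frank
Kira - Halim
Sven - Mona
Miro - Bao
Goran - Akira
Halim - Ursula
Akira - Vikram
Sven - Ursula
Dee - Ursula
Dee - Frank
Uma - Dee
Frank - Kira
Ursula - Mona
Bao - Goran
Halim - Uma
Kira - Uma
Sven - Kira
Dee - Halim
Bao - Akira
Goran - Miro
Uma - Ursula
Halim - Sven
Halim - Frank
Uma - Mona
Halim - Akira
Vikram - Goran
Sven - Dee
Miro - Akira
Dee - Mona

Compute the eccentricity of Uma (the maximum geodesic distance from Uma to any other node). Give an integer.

3

Distances from Uma: Akira:2, Bao:3, Dee:1, Frank:2, Goran:3, Halim:1, Kira:1, Miro:3, Mona:1, Sven:1, Ursula:1, Vikram:3.
The largest is 3 (to Bao, Goran, Miro, and Vikram), so the eccentricity of Uma is 3.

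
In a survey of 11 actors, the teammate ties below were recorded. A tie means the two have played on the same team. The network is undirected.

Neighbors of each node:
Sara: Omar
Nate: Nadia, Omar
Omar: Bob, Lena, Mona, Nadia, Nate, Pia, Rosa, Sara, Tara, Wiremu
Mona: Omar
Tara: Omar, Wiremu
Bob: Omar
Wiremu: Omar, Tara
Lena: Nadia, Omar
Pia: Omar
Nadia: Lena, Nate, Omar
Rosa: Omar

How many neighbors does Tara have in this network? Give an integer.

2

Tara is directly tied to Omar and Wiremu. That is 2 neighbors, so the degree of Tara is 2.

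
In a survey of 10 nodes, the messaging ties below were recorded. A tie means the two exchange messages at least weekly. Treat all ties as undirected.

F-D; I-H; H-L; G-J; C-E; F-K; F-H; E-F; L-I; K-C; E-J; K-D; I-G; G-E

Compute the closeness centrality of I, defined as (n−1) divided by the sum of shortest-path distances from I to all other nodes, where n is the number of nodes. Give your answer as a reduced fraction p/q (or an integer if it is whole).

1/2

Distances from I: C:3, D:3, E:2, F:2, G:1, H:1, J:2, K:3, L:1. Sum = 18.
n = 10, so closeness = 9/18 = 1/2.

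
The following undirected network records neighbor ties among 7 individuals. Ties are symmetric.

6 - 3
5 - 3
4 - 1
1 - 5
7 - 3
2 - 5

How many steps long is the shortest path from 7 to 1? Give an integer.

One shortest route is 7 – 3 – 5 – 1, which uses 3 edges, and at distance 2 from 7 we only reach {5, 6}, which does not include 1. So d(7,1) = 3.

3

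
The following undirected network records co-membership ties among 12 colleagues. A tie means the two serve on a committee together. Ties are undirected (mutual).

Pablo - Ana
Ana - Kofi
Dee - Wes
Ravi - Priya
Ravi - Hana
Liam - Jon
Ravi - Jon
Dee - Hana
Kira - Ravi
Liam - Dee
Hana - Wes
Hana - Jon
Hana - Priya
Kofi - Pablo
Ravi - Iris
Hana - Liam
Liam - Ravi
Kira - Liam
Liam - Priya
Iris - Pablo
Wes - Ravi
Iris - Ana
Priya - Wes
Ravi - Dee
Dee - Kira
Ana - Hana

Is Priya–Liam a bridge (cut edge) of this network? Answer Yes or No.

Even without that edge, Priya still reaches Liam via Priya – Ravi – Liam, so the network stays connected. Not a bridge.

No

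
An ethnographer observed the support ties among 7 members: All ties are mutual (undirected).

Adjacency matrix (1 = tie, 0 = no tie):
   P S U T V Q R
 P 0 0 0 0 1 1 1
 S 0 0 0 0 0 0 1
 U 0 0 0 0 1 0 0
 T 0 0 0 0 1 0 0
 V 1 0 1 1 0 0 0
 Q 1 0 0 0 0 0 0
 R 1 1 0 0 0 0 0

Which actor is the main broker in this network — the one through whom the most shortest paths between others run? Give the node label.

Unnormalized betweenness of each node: P:11, Q:0, R:5, S:0, T:0, U:0, V:9.
P has the largest value, 11, making it the main broker — the node through which the most shortest paths run.

P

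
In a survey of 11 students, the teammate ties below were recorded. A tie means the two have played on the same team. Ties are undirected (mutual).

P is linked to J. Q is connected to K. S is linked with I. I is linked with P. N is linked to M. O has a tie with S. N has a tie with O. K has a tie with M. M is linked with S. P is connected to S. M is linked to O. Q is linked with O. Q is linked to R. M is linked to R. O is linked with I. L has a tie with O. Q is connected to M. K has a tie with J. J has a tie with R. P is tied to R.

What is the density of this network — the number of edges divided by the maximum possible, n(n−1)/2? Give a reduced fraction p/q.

There are 20 edges and 11 nodes, so the maximum possible is C(11,2) = 55.
Density = 20/55 = 4/11.

4/11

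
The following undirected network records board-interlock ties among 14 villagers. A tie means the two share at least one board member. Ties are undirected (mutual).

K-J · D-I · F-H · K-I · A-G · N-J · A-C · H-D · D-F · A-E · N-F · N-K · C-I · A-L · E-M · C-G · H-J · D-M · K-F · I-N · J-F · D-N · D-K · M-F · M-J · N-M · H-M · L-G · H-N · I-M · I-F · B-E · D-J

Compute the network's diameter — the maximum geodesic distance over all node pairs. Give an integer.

4

Eccentricity of each node (its greatest distance to any other): A:3, B:4, C:3, D:4, E:3, F:4, G:4, H:4, I:3, J:4, K:4, L:4, M:3, N:4.
The maximum eccentricity is 4, realized for instance by the pair D–L via D – I – C – G – L. So the diameter is 4.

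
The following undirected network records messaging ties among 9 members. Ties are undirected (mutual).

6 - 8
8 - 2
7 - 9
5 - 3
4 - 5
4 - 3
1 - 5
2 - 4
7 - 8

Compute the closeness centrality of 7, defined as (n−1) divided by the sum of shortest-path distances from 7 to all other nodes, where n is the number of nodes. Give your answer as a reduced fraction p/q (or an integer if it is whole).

Distances from 7: 1:5, 2:2, 3:4, 4:3, 5:4, 6:2, 8:1, 9:1. Sum = 22.
n = 9, so closeness = 8/22 = 4/11.

4/11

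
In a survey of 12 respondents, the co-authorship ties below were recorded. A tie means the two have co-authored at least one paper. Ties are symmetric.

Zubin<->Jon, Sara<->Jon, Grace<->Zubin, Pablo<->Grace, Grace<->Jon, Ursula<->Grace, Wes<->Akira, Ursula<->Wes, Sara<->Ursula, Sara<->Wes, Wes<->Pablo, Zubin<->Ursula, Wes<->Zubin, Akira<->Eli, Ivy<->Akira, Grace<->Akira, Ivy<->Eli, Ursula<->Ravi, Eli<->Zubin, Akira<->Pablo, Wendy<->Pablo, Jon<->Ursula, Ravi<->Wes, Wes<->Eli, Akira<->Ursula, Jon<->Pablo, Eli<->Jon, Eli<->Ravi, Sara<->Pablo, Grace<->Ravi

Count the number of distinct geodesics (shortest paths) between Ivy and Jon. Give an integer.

1

The shortest distance is 2, and the only length-2 path is Ivy–Eli–Jon. So there is exactly 1 shortest path.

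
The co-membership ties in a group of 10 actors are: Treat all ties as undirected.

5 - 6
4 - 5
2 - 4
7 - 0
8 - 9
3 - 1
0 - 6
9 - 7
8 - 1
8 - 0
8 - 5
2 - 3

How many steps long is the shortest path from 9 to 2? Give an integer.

4

One shortest route is 9 – 8 – 5 – 4 – 2, which uses 4 edges, and at distance 3 from 9 we only reach {3, 4, 6}, which does not include 2. So d(9,2) = 4.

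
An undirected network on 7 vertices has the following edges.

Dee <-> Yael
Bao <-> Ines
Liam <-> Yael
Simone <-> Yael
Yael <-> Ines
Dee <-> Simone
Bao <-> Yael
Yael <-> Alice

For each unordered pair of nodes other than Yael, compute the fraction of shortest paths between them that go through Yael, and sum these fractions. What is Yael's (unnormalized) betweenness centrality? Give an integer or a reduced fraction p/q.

13

Pairs whose geodesics pass through Yael — Ines–Liam: 1; Ines–Dee: 1; Ines–Alice: 1; Ines–Simone: 1; Liam–Dee: 1; Liam–Alice: 1; Liam–Simone: 1; Liam–Bao: 1; Dee–Alice: 1; Dee–Bao: 1; Alice–Simone: 1; Alice–Bao: 1; Simone–Bao: 1.
All other pairs contribute 0.
Summing the contributions gives betweenness(Yael) = 13.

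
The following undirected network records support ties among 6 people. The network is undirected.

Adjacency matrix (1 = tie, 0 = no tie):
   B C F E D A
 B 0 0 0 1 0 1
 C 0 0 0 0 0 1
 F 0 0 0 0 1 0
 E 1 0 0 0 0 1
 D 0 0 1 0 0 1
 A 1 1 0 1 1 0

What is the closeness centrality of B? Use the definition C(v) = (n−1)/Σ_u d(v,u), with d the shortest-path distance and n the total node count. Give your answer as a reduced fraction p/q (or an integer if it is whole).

Distances from B: A:1, C:2, D:2, E:1, F:3. Sum = 9.
n = 6, so closeness = 5/9.

5/9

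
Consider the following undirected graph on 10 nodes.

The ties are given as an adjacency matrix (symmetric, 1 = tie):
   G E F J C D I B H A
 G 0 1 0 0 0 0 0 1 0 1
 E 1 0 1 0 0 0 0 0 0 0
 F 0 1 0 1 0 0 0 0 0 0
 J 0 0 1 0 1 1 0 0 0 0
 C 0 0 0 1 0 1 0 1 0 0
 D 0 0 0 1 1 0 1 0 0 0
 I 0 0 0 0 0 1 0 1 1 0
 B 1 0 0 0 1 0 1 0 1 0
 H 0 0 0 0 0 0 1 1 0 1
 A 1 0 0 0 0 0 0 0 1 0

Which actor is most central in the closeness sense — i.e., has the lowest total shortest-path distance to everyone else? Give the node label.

Farness (sum of distances to all others) for each node — A:21, B:15, C:17, D:18, E:20, F:21, G:17, H:19, I:17, J:19.
The smallest farness is 15, for B, so B has the highest closeness.

B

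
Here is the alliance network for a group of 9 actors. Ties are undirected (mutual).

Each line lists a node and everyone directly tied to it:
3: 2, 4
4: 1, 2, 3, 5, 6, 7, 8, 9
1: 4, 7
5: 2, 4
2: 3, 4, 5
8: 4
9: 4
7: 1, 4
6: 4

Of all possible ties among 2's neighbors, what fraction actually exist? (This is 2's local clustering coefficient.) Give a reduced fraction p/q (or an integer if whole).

2/3

2's neighbors: 3, 4, and 5 (k = 3).
Possible neighbor pairs: C(3,2) = 3. Edges among them: 3–4, 4–5 → e = 2.
Clustering(2) = 2/3.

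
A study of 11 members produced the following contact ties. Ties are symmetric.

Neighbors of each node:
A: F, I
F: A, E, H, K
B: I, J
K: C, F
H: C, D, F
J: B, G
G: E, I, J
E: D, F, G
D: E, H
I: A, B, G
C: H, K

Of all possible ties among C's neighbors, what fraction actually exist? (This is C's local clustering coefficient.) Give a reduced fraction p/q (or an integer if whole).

C's neighbors: H and K (k = 2).
Possible neighbor pairs: C(2,2) = 1. Edges among them: none → e = 0.
Clustering(C) = 0/1.

0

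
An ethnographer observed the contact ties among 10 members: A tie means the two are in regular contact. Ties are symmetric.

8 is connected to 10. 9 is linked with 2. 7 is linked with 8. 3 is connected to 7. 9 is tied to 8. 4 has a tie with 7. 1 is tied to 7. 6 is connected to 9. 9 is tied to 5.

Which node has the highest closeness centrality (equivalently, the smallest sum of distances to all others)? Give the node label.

8

Farness (sum of distances to all others) for each node — 1:25, 2:25, 3:25, 4:25, 5:25, 6:25, 7:17, 8:15, 9:17, 10:23.
The smallest farness is 15, for 8, so 8 has the highest closeness.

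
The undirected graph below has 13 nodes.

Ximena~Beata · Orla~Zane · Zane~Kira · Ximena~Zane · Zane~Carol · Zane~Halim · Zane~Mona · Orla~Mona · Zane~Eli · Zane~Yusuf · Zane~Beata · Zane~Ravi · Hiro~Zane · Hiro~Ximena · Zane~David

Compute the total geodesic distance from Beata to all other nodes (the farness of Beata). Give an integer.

Distances from Beata: Carol:2, David:2, Eli:2, Halim:2, Hiro:2, Kira:2, Mona:2, Orla:2, Ravi:2, Ximena:1, Yusuf:2, Zane:1.
Sum = 2 + 2 + 2 + 2 + 2 + 2 + 2 + 2 + 2 + 1 + 2 + 1 = 22.

22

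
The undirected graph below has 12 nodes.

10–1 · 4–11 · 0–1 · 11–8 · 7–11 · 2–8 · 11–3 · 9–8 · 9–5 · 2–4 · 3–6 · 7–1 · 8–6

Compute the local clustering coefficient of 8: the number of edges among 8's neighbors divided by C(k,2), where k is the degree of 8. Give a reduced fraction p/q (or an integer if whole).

8's neighbors: 2, 6, 9, and 11 (k = 4).
Possible neighbor pairs: C(4,2) = 6. Edges among them: none → e = 0.
Clustering(8) = 0/6 = 0.

0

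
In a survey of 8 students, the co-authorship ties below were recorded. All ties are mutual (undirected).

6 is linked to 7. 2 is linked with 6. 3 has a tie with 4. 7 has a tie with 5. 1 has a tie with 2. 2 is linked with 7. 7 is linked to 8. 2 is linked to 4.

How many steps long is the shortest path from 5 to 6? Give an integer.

One shortest route is 5 – 7 – 6, which uses 2 edges, and 5 and 6 are not directly tied, so nothing shorter exists. So d(5,6) = 2.

2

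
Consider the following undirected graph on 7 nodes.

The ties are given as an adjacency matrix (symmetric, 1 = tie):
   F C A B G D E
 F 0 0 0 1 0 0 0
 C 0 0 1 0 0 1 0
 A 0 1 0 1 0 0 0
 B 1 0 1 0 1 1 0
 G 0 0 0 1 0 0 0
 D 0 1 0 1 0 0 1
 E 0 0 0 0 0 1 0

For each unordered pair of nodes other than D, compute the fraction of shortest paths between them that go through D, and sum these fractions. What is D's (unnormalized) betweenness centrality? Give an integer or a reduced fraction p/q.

13/2

Pairs whose geodesics pass through D — F–C: 1/2; F–E: 1; C–B: 1/2; C–G: 1/2; C–E: 1; A–E: 2/2; B–E: 1; G–E: 1.
All other pairs contribute 0.
Summing the contributions gives betweenness(D) = 13/2.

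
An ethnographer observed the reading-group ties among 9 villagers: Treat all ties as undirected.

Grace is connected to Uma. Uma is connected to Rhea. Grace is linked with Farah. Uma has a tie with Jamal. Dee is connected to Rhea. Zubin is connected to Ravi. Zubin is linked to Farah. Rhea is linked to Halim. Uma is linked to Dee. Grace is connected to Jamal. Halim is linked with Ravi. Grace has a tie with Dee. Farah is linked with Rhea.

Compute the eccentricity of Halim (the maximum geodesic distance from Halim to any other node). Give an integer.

Distances from Halim: Dee:2, Farah:2, Grace:3, Jamal:3, Ravi:1, Rhea:1, Uma:2, Zubin:2.
The largest is 3 (to Jamal and Grace), so the eccentricity of Halim is 3.

3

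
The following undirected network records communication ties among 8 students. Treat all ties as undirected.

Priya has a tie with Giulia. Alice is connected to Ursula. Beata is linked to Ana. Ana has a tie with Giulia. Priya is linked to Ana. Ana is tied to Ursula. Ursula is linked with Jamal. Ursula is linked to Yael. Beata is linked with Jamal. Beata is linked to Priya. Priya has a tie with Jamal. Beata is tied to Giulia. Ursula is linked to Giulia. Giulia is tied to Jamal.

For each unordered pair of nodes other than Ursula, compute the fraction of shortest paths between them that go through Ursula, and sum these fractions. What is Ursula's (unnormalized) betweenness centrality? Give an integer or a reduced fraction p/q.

Pairs whose geodesics pass through Ursula — Alice–Yael: 1; Alice–Ana: 1; Alice–Beata: 3/3; Alice–Priya: 3/3; Alice–Jamal: 1; Alice–Giulia: 1; Yael–Ana: 1; Yael–Beata: 3/3; Yael–Priya: 3/3; Yael–Jamal: 1; Yael–Giulia: 1; Ana–Jamal: 1/4.
All other pairs contribute 0.
Summing the contributions gives betweenness(Ursula) = 45/4.

45/4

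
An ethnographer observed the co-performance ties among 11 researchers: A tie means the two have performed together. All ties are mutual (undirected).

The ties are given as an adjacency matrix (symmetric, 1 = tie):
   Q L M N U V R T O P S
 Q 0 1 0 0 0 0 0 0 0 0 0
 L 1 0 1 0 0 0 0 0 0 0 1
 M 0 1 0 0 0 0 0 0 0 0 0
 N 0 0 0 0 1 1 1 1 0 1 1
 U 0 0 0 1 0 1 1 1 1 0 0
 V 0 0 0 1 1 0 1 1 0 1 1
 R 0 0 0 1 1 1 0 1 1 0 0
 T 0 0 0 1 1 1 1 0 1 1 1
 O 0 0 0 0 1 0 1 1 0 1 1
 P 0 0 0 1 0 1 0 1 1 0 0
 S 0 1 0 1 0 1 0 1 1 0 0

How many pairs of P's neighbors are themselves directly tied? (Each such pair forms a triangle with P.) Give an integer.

4

P's neighbors: N, O, T, and V.
Neighbor pairs that are themselves tied: P–N–T; P–N–V; P–O–T; P–T–V. Each forms one triangle with P, for 4 in total.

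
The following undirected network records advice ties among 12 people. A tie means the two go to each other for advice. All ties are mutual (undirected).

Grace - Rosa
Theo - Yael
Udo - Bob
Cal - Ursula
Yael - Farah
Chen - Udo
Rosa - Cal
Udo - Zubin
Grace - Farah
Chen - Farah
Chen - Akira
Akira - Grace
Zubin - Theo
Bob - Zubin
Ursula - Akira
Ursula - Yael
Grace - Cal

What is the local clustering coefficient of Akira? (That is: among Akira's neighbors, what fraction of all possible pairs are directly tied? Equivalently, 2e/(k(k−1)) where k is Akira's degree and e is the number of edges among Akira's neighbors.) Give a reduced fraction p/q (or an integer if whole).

0

Akira's neighbors: Chen, Grace, and Ursula (k = 3).
Possible neighbor pairs: C(3,2) = 3. Edges among them: none → e = 0.
Clustering(Akira) = 0/3 = 0.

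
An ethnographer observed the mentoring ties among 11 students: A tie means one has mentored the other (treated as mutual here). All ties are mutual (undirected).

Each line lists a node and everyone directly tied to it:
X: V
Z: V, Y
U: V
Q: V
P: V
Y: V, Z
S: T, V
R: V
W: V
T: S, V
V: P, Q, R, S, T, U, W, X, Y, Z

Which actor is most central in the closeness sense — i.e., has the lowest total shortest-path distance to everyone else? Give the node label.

Farness (sum of distances to all others) for each node — P:19, Q:19, R:19, S:18, T:18, U:19, V:10, W:19, X:19, Y:18, Z:18.
The smallest farness is 10, for V, so V has the highest closeness.

V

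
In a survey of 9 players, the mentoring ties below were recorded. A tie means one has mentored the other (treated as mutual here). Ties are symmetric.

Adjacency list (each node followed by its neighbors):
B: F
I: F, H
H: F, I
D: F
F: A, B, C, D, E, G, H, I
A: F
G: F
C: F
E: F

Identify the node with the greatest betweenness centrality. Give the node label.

F

Unnormalized betweenness of each node: A:0, B:0, C:0, D:0, E:0, F:27, G:0, H:0, I:0.
F has the largest value, 27, making it the main broker — the node through which the most shortest paths run.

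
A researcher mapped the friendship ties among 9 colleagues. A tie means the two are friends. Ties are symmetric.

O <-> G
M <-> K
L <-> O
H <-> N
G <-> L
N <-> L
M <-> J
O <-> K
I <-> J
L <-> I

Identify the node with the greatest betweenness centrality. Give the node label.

L

Unnormalized betweenness of each node: G:0, H:0, I:6, J:3, K:4, L:16, M:2, N:7, O:7.
L has the largest value, 16, making it the main broker — the node through which the most shortest paths run.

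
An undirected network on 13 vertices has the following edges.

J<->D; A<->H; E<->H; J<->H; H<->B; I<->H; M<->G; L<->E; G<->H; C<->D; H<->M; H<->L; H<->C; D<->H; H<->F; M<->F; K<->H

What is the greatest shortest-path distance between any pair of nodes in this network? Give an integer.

2

Eccentricity of each node (its greatest distance to any other): A:2, B:2, C:2, D:2, E:2, F:2, G:2, H:1, I:2, J:2, K:2, L:2, M:2.
The maximum eccentricity is 2, realized for instance by the pair M–C via M – H – C. So the diameter is 2.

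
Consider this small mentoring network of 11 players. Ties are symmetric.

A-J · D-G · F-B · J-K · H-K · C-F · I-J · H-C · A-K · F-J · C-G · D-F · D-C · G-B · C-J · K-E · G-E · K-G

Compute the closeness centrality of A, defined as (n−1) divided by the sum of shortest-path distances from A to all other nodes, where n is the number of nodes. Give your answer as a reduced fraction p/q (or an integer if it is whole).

1/2

Distances from A: B:3, C:2, D:3, E:2, F:2, G:2, H:2, I:2, J:1, K:1. Sum = 20.
n = 11, so closeness = 10/20 = 1/2.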